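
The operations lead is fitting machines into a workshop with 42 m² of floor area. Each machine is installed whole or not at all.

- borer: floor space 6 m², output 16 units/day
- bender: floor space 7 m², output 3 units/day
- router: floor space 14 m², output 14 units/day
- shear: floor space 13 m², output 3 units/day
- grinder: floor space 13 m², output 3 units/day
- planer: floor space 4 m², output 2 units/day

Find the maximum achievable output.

Allowing fractional choices, the relaxed optimum would be about 37.5, but machines are indivisible.
borer + bender + router + planer: floor space 6 + 7 + 14 + 4 = 31 ≤ 42, output 16 + 3 + 14 + 2 = 35.
borer + bender + router + grinder: floor space 6 + 7 + 14 + 13 = 40 ≤ 42, output 16 + 3 + 14 + 3 = 36.
borer + bender + router + shear: floor space 6 + 7 + 14 + 13 = 40 ≤ 42, output 16 + 3 + 14 + 3 = 36.
The maximum output is 36; one optimal choice is borer, bender, router, and shear.

36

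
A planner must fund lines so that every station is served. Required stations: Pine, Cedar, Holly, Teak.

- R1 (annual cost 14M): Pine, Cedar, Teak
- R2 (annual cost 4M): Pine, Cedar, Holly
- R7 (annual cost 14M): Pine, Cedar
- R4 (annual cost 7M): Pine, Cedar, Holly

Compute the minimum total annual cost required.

18

Choose R1 and R2: together they cover Pine, Cedar, Holly, Teak — every station.
Total annual cost: 14 + 4 = 18.
No cover costs less than 18.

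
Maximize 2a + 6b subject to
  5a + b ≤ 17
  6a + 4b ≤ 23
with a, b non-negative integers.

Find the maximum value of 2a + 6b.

30

The continuous relaxation peaks at (0, 5.75) with value 34.50; rounding to a feasible lattice point costs some objective.
(a,b)=(0,5) is feasible, giving 30.
(a,b)=(1,4) is feasible, giving 26.
(a,b)=(0,4) is feasible, giving 24.
The best lattice point is (0,5), giving 30.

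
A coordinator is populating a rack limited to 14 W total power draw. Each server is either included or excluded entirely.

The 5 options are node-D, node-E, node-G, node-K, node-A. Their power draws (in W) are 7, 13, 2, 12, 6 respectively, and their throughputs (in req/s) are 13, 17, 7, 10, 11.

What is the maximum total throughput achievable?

24

This is a 0-1 knapsack instance.
node-G + node-A: power draw 2 + 6 = 8 ≤ 14, throughput 7 + 11 = 18.
node-D + node-G: power draw 7 + 2 = 9 ≤ 14, throughput 13 + 7 = 20.
node-D + node-A: power draw 7 + 6 = 13 ≤ 14, throughput 13 + 11 = 24.
Best is node-D and node-A with total throughput 24.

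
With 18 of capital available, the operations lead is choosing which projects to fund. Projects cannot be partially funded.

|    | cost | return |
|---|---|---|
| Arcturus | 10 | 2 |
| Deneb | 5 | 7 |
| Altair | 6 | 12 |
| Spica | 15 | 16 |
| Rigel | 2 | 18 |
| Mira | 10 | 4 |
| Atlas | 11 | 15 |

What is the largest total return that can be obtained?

40

Allowing fractional choices, the relaxed optimum would be about 43.8, but projects are indivisible.
Spica + Rigel: cost 15 + 2 = 17 ≤ 18, return 16 + 18 = 34.
Deneb + Rigel + Atlas: cost 5 + 2 + 11 = 18 ≤ 18, return 7 + 18 + 15 = 40.
Deneb + Altair + Rigel: cost 5 + 6 + 2 = 13 ≤ 18, return 7 + 12 + 18 = 37.
Best is Deneb, Rigel, and Atlas with total return 40.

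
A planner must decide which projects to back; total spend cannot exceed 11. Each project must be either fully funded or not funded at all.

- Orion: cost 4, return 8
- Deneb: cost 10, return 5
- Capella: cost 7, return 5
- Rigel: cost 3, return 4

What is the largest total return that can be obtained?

13

This is a 0-1 knapsack instance.
Take Orion and Capella: cost 4 + 7 = 11 ≤ 11, return 8 + 5 = 13.
No other feasible combination does better.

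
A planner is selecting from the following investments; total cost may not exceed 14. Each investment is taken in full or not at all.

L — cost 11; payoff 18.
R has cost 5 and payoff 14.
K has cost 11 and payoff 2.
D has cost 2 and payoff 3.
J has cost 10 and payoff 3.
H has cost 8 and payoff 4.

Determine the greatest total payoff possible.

Allowing fractional choices, the relaxed optimum would be about 28.7, but investments are indivisible.
L + D: cost 11 + 2 = 13 ≤ 14, payoff 18 + 3 = 21.
L: cost 11 ≤ 14, payoff 18.
R + H: cost 5 + 8 = 13 ≤ 14, payoff 14 + 4 = 18.
Best is L and D with total payoff 21.

21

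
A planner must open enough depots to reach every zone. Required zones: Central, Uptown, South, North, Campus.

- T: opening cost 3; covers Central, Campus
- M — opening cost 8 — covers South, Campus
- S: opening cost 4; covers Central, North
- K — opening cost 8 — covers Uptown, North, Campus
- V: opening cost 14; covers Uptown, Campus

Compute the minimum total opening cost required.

Choose T, M, and K: together they cover Central, Uptown, South, North, Campus — every zone.
Total opening cost: 3 + 8 + 8 = 19.

19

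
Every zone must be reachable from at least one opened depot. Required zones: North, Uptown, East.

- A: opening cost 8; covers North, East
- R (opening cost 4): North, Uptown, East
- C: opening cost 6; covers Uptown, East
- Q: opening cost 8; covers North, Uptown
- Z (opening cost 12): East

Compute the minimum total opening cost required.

R alone covers North, Uptown, East — every zone.
Total opening cost: 4.

4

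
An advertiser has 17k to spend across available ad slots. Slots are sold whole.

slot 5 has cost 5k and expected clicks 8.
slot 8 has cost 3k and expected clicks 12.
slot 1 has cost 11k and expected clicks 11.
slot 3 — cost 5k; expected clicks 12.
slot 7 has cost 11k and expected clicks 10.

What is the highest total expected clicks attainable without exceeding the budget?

This is a 0-1 knapsack instance.
Allowing fractional choices, the relaxed optimum would be about 36.0, but ad slots are indivisible.
slot 8 + slot 3: cost 3 + 5 = 8 ≤ 17, expected clicks 12 + 12 = 24.
slot 5 + slot 8 + slot 3: cost 5 + 3 + 5 = 13 ≤ 17, expected clicks 8 + 12 + 12 = 32.
Best is slot 5, slot 8, and slot 3 with total expected clicks 32.

32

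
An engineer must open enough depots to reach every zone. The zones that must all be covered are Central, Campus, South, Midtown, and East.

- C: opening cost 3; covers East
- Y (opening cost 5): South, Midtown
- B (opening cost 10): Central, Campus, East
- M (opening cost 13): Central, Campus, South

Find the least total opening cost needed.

The greedy cost-per-new-zone heuristic would pick Y, C, and B for 18, but a cheaper cover exists.
Choose Y and B: together they cover Central, Campus, South, Midtown, East — every zone.
Total opening cost: 5 + 10 = 15.
No cover costs less than 15.

15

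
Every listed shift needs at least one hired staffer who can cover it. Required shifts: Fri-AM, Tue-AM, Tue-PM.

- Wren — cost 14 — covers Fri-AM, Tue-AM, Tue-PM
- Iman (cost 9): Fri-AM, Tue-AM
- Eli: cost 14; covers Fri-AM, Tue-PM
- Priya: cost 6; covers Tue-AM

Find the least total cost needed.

The greedy cost-per-new-shift heuristic would pick Iman and Wren for 23, but a cheaper cover exists.
Wren alone covers Fri-AM, Tue-AM, Tue-PM — every shift.
Total cost: 14.
No cover costs less than 14.

14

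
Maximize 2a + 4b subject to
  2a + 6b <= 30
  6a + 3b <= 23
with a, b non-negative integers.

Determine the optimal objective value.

The continuous relaxation peaks at (1.6, 4.47) with value 21.07; rounding to a feasible lattice point costs some objective.
(a,b)=(0,5): 2·0+6·5=30≤30, 6·0+3·5=15≤23, objective 20.
(a,b)=(1,4): 2·1+6·4=26≤30, 6·1+3·4=18≤23, objective 18.
(a,b)=(0,4): 2·0+6·4=24≤30, 6·0+3·4=12≤23, objective 16.
(a,b)=(2,3): 2·2+6·3=22≤30, 6·2+3·3=21≤23, objective 16.
No feasible integer point exceeds 20.

20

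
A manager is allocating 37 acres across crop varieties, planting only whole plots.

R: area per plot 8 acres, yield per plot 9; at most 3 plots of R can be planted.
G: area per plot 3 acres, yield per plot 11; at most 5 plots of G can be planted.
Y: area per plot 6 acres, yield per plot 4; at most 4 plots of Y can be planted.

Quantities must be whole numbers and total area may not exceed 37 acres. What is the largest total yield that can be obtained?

2×R, 5×G, and 1×Y: area 37 ≤ 37, yield 2·9 + 5·11 + 1·4 = 77.
2×R and 5×G: area 31 ≤ 37, yield 2·9 + 5·11 = 73.
Best is 77.

77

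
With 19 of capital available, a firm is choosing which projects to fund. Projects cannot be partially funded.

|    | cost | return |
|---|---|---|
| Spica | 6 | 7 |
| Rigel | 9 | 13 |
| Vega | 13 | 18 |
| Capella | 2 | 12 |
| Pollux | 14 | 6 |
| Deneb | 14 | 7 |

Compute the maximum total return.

32

Treat it as a binary knapsack problem.
Allowing fractional choices, the relaxed optimum would be about 36.1, but projects are indivisible.
Rigel + Capella: cost 9 + 2 = 11 ≤ 19, return 13 + 12 = 25.
Spica + Rigel + Capella: cost 6 + 9 + 2 = 17 ≤ 19, return 7 + 13 + 12 = 32.
Vega + Capella: cost 13 + 2 = 15 ≤ 19, return 18 + 12 = 30.
Best is Spica, Rigel, and Capella with total return 32.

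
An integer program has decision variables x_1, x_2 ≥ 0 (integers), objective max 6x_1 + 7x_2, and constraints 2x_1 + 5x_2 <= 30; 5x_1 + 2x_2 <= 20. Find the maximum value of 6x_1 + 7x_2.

47

(x_1,x_2)=(2,5): 2·2+5·5=29≤30, 5·2+2·5=20≤20, objective 47.
(x_1,x_2)=(0,6): 2·0+5·6=30≤30, 5·0+2·6=12≤20, objective 42.
Maximum is 47 at (x_1,x_2)=(2,5).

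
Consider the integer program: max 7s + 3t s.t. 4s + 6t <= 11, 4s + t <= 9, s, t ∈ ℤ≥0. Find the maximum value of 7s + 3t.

The continuous relaxation peaks at (2.15, 0.4) with value 16.25; rounding to a feasible lattice point costs some objective.
(s,t)=(2,0): 4·2+6·0=8≤11, 4·2+1·0=8≤9, objective 14.
(s,t)=(1,1): 4·1+6·1=10≤11, 4·1+1·1=5≤9, objective 10.
(s,t)=(1,0): 4·1+6·0=4≤11, 4·1+1·0=4≤9, objective 7.
No feasible integer point exceeds 14.

14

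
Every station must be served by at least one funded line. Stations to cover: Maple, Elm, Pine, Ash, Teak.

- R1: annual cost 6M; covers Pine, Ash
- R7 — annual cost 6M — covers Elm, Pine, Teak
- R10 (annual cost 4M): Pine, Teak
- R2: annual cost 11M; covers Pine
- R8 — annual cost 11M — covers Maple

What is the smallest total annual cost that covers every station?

Choose R1, R7, and R8: together they cover Maple, Elm, Pine, Ash, Teak — every station.
Total annual cost: 6 + 6 + 11 = 23.
No cover costs less than 23.

23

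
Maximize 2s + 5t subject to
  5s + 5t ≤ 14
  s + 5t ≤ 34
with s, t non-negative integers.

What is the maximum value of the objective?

(s,t)=(0,2): 5·0+5·2=10≤14, 1·0+5·2=10≤34, objective 10.
(s,t)=(1,1): 5·1+5·1=10≤14, 1·1+5·1=6≤34, objective 7.
No feasible integer point exceeds 10.

10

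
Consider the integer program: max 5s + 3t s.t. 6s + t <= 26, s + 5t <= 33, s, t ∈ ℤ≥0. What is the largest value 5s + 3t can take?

33

(s,t)=(3,6): 6·3+1·6=24≤26, 1·3+5·6=33≤33, objective 33.
(s,t)=(3,5): 6·3+1·5=23≤26, 1·3+5·5=28≤33, objective 30.
(s,t)=(2,6): 6·2+1·6=18≤26, 1·2+5·6=32≤33, objective 28.
Maximum is 33 at (s,t)=(3,6).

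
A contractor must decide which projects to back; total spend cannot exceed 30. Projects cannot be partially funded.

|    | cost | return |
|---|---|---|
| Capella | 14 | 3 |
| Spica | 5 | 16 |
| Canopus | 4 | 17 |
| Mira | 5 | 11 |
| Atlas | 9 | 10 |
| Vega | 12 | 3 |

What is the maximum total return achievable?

Allowing fractional choices, the relaxed optimum would be about 55.8, but projects are indivisible.
Spica + Canopus + Mira + Atlas: cost 5 + 4 + 5 + 9 = 23 ≤ 30, return 16 + 17 + 11 + 10 = 54.
Capella + Spica + Canopus + Mira: cost 14 + 5 + 4 + 5 = 28 ≤ 30, return 3 + 16 + 17 + 11 = 47.
Spica + Canopus + Mira + Vega: cost 5 + 4 + 5 + 12 = 26 ≤ 30, return 16 + 17 + 11 + 3 = 47.
Best is Spica, Canopus, Mira, and Atlas with total return 54.

54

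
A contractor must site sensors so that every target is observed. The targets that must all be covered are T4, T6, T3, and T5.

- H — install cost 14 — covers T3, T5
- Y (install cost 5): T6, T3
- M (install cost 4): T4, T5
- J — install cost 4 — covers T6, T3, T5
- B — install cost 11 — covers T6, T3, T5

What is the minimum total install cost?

Choose M and J: together they cover T4, T6, T3, T5 — every target.
Total install cost: 4 + 4 = 8.

8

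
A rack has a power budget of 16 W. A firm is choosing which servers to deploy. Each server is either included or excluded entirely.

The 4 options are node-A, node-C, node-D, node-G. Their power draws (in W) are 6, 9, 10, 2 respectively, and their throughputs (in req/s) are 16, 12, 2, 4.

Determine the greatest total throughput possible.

node-A + node-C: power draw 6 + 9 = 15 ≤ 16, throughput 16 + 12 = 28.
node-A + node-G: power draw 6 + 2 = 8 ≤ 16, throughput 16 + 4 = 20.
Best is node-A and node-C with total throughput 28.

28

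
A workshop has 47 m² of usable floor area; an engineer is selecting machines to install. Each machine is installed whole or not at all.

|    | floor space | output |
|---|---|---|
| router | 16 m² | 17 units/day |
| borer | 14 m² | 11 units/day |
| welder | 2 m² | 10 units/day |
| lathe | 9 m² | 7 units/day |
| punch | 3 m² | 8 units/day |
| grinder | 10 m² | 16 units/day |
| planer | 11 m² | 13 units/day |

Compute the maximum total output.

Take router, welder, punch, grinder, and planer: floor space 16 + 2 + 3 + 10 + 11 = 42 ≤ 47, output 17 + 10 + 8 + 16 + 13 = 64.
No other feasible combination does better.

64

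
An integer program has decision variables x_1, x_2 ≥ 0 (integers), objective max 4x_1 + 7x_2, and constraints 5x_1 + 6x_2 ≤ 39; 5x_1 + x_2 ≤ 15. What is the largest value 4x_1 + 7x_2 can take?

Relaxing integrality, the LP optimum is 45.50 at (x_1,x_2) = (0, 6.5), which is not an integer point.
(x_1,x_2)=(0,6): 5·0+6·6=36≤39, 5·0+1·6=6≤15, objective 42.
(x_1,x_2)=(1,5): 5·1+6·5=35≤39, 5·1+1·5=10≤15, objective 39.
(x_1,x_2)=(0,5): 5·0+6·5=30≤39, 5·0+1·5=5≤15, objective 35.
No feasible integer point exceeds 42.

42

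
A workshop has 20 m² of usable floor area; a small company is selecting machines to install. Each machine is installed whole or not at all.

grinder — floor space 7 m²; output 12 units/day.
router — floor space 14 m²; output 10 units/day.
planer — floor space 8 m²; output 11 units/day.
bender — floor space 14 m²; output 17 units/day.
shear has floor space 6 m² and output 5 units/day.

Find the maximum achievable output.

23

bender + shear: floor space 14 + 6 = 20 ≤ 20, output 17 + 5 = 22.
grinder + planer: floor space 7 + 8 = 15 ≤ 20, output 12 + 11 = 23.
Best is grinder and planer with total output 23.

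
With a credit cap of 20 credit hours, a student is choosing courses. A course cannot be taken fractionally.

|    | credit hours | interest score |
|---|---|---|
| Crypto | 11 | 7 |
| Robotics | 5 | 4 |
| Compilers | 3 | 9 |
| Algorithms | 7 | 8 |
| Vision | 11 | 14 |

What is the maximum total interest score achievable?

27

Compilers + Vision: credit hours 3 + 11 = 14 ≤ 20, interest score 9 + 14 = 23.
Robotics + Compilers + Vision: credit hours 5 + 3 + 11 = 19 ≤ 20, interest score 4 + 9 + 14 = 27.
Algorithms + Vision: credit hours 7 + 11 = 18 ≤ 20, interest score 8 + 14 = 22.
Best is Robotics, Compilers, and Vision with total interest score 27.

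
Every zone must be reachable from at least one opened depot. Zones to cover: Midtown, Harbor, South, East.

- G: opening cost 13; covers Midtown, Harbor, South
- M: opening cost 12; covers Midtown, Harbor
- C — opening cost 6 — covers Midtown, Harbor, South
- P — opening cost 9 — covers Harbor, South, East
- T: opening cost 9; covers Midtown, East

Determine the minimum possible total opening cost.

15

Choose C and P: together they cover Midtown, Harbor, South, East — every zone.
Total opening cost: 6 + 9 = 15.
No cover costs less than 15.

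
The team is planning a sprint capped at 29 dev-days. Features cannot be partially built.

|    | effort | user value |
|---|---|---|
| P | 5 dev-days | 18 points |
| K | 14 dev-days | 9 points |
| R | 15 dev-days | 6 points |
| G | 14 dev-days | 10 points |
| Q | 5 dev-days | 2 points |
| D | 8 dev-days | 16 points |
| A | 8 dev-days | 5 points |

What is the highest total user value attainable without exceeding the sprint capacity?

Allowing fractional choices, the relaxed optimum would be about 45.3, but features are indivisible.
P + K + D: effort 5 + 14 + 8 = 27 ≤ 29, user value 18 + 9 + 16 = 43.
P + G + D: effort 5 + 14 + 8 = 27 ≤ 29, user value 18 + 10 + 16 = 44.
P + Q + D + A: effort 5 + 5 + 8 + 8 = 26 ≤ 29, user value 18 + 2 + 16 + 5 = 41.
Best is P, G, and D with total user value 44.

44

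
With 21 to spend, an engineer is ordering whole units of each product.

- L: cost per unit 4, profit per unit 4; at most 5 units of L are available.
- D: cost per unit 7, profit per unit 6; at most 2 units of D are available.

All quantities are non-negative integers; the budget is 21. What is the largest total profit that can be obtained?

3×L and 1×D: cost 19 ≤ 21, profit 3·4 + 1·6 = 18.
5×L: cost 20 ≤ 21, profit 5·4 = 20.
Best is 20.

20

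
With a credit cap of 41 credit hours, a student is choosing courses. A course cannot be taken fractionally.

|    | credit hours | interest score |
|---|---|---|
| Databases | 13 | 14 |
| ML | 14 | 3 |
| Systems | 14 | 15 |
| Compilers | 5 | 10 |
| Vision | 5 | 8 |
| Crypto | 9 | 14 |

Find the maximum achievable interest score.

This is a 0-1 knapsack instance.
Allowing fractional choices, the relaxed optimum would be about 55.6, but courses are indivisible.
Databases + Systems + Vision + Crypto: credit hours 13 + 14 + 5 + 9 = 41 ≤ 41, interest score 14 + 15 + 8 + 14 = 51.
Databases + Systems + Compilers + Crypto: credit hours 13 + 14 + 5 + 9 = 41 ≤ 41, interest score 14 + 15 + 10 + 14 = 53.
Best is Databases, Systems, Compilers, and Crypto with total interest score 53.

53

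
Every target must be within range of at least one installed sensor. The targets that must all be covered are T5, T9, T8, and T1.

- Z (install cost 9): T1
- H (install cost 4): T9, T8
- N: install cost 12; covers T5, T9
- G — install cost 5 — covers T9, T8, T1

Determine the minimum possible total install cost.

Choose N and G: together they cover T5, T9, T8, T1 — every target.
Total install cost: 12 + 5 = 17.
No cover costs less than 17.

17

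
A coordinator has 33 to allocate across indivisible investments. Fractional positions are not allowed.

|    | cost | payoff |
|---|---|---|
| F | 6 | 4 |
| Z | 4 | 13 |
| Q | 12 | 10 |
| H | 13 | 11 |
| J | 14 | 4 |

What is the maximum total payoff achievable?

Z + Q + H: cost 4 + 12 + 13 = 29 ≤ 33, payoff 13 + 10 + 11 = 34.
F + Z + H: cost 6 + 4 + 13 = 23 ≤ 33, payoff 4 + 13 + 11 = 28.
Z + H + J: cost 4 + 13 + 14 = 31 ≤ 33, payoff 13 + 11 + 4 = 28.
Best is Z, Q, and H with total payoff 34.

34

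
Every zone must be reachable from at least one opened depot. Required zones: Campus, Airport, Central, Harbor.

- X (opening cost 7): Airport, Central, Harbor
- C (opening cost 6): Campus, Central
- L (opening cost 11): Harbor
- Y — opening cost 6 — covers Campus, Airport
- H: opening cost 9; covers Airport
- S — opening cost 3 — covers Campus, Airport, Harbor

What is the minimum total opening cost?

Choose C and S: together they cover Campus, Airport, Central, Harbor — every zone.
Total opening cost: 6 + 3 = 9.
No cover costs less than 9.

9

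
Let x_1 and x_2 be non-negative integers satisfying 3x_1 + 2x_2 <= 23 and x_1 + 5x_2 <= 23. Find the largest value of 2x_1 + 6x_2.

30

The continuous relaxation peaks at (5.31, 3.54) with value 31.85; rounding to a feasible lattice point costs some objective.
(x_1,x_2)=(3,4): 3·3+2·4=17≤23, 1·3+5·4=23≤23, objective 30.
(x_1,x_2)=(2,4): 3·2+2·4=14≤23, 1·2+5·4=22≤23, objective 28.
(x_1,x_2)=(5,3): 3·5+2·3=21≤23, 1·5+5·3=20≤23, objective 28.
The best lattice point is (3,4), giving 30.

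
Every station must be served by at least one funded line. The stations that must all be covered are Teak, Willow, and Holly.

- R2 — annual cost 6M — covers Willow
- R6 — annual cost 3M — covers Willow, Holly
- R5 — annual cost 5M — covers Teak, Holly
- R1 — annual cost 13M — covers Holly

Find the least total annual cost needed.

8

Choose R6 and R5: together they cover Teak, Willow, Holly — every station.
Total annual cost: 3 + 5 = 8.
No cover costs less than 8.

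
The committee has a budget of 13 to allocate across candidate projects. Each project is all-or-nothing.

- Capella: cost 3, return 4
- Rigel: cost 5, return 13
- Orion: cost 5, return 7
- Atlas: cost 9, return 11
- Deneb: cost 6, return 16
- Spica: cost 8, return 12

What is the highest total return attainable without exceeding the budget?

29

Allowing fractional choices, the relaxed optimum would be about 32.0, but projects are indivisible.
Rigel + Deneb: cost 5 + 6 = 11 ≤ 13, return 13 + 16 = 29.
Rigel + Spica: cost 5 + 8 = 13 ≤ 13, return 13 + 12 = 25.
Capella + Rigel + Orion: cost 3 + 5 + 5 = 13 ≤ 13, return 4 + 13 + 7 = 24.
Best is Rigel and Deneb with total return 29.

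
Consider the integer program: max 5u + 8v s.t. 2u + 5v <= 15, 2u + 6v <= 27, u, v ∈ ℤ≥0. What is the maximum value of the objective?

(u,v)=(7,0) is feasible, giving 35.
(u,v)=(6,0) is feasible, giving 30.
The best lattice point is (7,0), giving 35.

35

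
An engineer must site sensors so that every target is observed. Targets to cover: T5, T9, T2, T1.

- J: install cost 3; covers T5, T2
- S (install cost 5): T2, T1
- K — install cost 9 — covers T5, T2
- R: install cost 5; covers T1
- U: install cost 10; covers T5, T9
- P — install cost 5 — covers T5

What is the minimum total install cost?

15

This is a weighted set-cover instance.
The greedy cost-per-new-target heuristic would pick J, S, and U for 18, but a cheaper cover exists.
Choose S and U: together they cover T5, T9, T2, T1 — every target.
Total install cost: 5 + 10 = 15.
No cover costs less than 15.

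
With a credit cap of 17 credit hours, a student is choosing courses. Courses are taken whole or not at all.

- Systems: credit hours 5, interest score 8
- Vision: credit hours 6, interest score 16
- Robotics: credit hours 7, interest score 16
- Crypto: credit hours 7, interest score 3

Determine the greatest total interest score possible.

Vision + Robotics: credit hours 6 + 7 = 13 ≤ 17, interest score 16 + 16 = 32.
Systems + Robotics: credit hours 5 + 7 = 12 ≤ 17, interest score 8 + 16 = 24.
Systems + Vision: credit hours 5 + 6 = 11 ≤ 17, interest score 8 + 16 = 24.
Best is Vision and Robotics with total interest score 32.

32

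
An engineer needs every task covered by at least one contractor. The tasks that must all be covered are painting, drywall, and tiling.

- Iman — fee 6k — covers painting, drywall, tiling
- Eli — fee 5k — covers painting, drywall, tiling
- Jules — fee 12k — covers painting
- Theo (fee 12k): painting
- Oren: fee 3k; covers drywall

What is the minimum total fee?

5

This is an integer covering problem.
Eli alone covers painting, drywall, tiling — every task.
Total fee: 5.
No cover costs less than 5.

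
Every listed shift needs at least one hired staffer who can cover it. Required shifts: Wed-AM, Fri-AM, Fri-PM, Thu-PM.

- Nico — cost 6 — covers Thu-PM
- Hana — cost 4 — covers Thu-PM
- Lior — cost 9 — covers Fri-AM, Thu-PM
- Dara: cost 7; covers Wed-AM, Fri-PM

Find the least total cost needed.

The greedy cost-per-new-shift heuristic would pick Dara, Hana, and Lior for 20, but a cheaper cover exists.
Choose Lior and Dara: together they cover Wed-AM, Fri-AM, Fri-PM, Thu-PM — every shift.
Total cost: 9 + 7 = 16.
No cover costs less than 16.

16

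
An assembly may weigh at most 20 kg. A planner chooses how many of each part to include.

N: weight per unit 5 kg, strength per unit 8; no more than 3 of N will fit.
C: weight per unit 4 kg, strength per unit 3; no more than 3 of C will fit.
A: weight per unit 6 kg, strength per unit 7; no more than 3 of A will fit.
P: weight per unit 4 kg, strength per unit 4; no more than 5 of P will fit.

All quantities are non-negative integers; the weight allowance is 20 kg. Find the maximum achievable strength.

N has the best ratio (8/5); taking only N gives at most 3×8 = 24 (stopped by the supply cap of 3).
Mixing does better — 3×N and 1×P: weight 19 ≤ 20, strength 3·8 + 1·4 = 28.

28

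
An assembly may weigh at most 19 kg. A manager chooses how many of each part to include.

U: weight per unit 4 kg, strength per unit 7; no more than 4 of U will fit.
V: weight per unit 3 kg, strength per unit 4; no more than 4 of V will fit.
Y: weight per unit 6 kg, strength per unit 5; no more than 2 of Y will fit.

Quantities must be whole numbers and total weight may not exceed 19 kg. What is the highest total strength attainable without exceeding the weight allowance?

This is a bounded integer knapsack.
4×U and 1×V: weight 19 ≤ 19, strength 4·7 + 1·4 = 32.
3×U and 2×V: weight 18 ≤ 19, strength 3·7 + 2·4 = 29.
Best is 32.

32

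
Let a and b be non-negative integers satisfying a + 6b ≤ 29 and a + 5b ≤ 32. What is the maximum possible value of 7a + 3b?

(a,b)=(29,0): 1·29+6·0=29≤29, 1·29+5·0=29≤32, objective 203.
(a,b)=(28,0): 1·28+6·0=28≤29, 1·28+5·0=28≤32, objective 196.
Maximum is 203 at (a,b)=(29,0).

203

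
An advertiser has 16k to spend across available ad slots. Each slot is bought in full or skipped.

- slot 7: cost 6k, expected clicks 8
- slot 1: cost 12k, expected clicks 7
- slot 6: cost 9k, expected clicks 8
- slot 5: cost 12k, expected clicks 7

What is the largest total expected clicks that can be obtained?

16

slot 7 + slot 6: cost 6 + 9 = 15 ≤ 16, expected clicks 8 + 8 = 16.
slot 7: cost 6 ≤ 16, expected clicks 8.
Best is slot 7 and slot 6 with total expected clicks 16.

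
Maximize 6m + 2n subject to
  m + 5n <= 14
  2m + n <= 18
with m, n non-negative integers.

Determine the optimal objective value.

54

(m,n)=(9,0) is feasible, giving 54.
(m,n)=(8,1) is feasible, giving 50.
(m,n)=(8,0) is feasible, giving 48.
Maximum is 54 at (m,n)=(9,0).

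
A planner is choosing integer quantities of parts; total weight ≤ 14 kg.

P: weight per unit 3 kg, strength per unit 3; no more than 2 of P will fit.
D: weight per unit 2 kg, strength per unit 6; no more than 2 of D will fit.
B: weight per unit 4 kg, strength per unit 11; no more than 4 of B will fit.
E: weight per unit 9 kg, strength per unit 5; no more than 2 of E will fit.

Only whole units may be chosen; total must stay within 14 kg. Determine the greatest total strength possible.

39

D has the best ratio (6/2); taking only D gives at most 2×6 = 12 (stopped by the supply cap of 2).
Mixing does better — 1×D and 3×B: weight 14 ≤ 14, strength 1·6 + 3·11 = 39.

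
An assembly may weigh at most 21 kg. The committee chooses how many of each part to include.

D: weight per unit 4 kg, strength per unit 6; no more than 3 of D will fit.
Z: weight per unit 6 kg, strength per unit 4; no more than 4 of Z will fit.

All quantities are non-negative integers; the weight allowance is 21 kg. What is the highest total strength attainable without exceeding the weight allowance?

2×D and 2×Z: weight 20 ≤ 21, strength 2·6 + 2·4 = 20.
3×D and 1×Z: weight 18 ≤ 21, strength 3·6 + 1·4 = 22.
Best is 22.

22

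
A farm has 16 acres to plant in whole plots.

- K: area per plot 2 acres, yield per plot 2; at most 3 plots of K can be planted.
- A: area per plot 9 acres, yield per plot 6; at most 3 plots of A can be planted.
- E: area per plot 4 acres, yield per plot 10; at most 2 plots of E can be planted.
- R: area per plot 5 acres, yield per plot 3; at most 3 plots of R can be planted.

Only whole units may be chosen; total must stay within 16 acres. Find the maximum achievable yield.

1×K, 2×E, and 1×R: area 15 ≤ 16, yield 1·2 + 2·10 + 1·3 = 25.
3×K and 2×E: area 14 ≤ 16, yield 3·2 + 2·10 = 26.
Best is 26.

26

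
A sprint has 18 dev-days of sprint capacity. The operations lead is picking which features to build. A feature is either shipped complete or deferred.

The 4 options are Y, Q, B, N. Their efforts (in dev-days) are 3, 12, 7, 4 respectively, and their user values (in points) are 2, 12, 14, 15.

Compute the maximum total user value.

Allowing fractional choices, the relaxed optimum would be about 36.0, but features are indivisible.
Y + B + N: effort 3 + 7 + 4 = 14 ≤ 18, user value 2 + 14 + 15 = 31.
B + N: effort 7 + 4 = 11 ≤ 18, user value 14 + 15 = 29.
Q + N: effort 12 + 4 = 16 ≤ 18, user value 12 + 15 = 27.
Best is Y, B, and N with total user value 31.

31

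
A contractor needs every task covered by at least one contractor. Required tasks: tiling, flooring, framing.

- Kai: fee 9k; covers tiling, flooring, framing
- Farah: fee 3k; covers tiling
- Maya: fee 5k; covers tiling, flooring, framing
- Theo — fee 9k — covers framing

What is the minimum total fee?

5

Maya alone covers tiling, flooring, framing — every task.
Total fee: 5.
No cover costs less than 5.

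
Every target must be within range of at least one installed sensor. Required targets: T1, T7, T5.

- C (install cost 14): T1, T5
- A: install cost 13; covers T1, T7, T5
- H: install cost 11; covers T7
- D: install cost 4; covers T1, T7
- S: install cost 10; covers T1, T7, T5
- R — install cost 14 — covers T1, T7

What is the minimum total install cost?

10

The greedy cost-per-new-target heuristic would pick D and S for 14, but a cheaper cover exists.
S alone covers T1, T7, T5 — every target.
Total install cost: 10.
No cover costs less than 10.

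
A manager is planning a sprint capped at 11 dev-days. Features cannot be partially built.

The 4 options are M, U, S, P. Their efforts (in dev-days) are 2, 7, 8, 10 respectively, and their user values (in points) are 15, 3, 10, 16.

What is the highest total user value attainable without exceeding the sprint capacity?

Take M and S: effort 2 + 8 = 10 ≤ 11, user value 15 + 10 = 25.
No other feasible combination does better.

25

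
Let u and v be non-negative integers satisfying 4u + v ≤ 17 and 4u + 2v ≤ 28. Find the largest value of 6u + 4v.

56

(u,v)=(0,14): 4·0+1·14=14≤17, 4·0+2·14=28≤28, objective 56.
(u,v)=(0,13): 4·0+1·13=13≤17, 4·0+2·13=26≤28, objective 52.
No feasible integer point exceeds 56.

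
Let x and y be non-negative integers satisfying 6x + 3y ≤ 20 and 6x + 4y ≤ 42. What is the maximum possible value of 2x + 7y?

Relaxing integrality, the LP optimum is 46.67 at (x,y) = (0, 6.67), which is not an integer point.
(x,y)=(0,6) is feasible, giving 42.
(x,y)=(0,5) is feasible, giving 35.
The best lattice point is (0,6), giving 42.

42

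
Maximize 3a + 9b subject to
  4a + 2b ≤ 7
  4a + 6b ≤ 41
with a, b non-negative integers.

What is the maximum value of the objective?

The continuous relaxation peaks at (0, 3.5) with value 31.50; rounding to a feasible lattice point costs some objective.
(a,b)=(0,3): 4·0+2·3=6≤7, 4·0+6·3=18≤41, objective 27.
(a,b)=(0,2): 4·0+2·2=4≤7, 4·0+6·2=12≤41, objective 18.
Maximum is 27 at (a,b)=(0,3).

27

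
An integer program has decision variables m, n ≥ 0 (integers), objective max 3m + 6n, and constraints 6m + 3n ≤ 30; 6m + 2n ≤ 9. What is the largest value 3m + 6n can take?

24

(m,n)=(0,4) is feasible, giving 24.
(m,n)=(0,3) is feasible, giving 18.
The best lattice point is (0,4), giving 24.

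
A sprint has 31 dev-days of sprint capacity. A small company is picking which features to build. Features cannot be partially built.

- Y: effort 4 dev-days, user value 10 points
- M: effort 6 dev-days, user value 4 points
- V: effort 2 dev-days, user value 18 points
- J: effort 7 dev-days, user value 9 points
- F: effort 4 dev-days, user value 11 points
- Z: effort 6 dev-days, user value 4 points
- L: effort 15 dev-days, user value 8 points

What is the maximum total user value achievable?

56

Take Y, M, V, J, F, and Z: effort 4 + 6 + 2 + 7 + 4 + 6 = 29 ≤ 31, user value 10 + 4 + 18 + 9 + 11 + 4 = 56.
No other feasible combination does better.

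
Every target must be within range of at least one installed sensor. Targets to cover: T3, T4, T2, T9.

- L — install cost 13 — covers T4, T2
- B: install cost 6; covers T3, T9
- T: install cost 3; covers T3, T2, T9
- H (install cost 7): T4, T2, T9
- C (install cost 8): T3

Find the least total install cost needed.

10

This is a weighted set-cover instance.
Choose T and H: together they cover T3, T4, T2, T9 — every target.
Total install cost: 3 + 7 = 10.
No cover costs less than 10.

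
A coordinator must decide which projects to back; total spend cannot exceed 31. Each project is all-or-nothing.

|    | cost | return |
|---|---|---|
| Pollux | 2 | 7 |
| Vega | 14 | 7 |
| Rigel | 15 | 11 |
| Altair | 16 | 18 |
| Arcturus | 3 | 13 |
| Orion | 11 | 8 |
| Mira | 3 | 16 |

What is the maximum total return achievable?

This is an integer program with binary decision variables.
Allowing fractional choices, the relaxed optimum would be about 59.1, but projects are indivisible.
Altair + Arcturus + Mira: cost 16 + 3 + 3 = 22 ≤ 31, return 18 + 13 + 16 = 47.
Pollux + Altair + Arcturus + Mira: cost 2 + 16 + 3 + 3 = 24 ≤ 31, return 7 + 18 + 13 + 16 = 54.
Best is Pollux, Altair, Arcturus, and Mira with total return 54.

54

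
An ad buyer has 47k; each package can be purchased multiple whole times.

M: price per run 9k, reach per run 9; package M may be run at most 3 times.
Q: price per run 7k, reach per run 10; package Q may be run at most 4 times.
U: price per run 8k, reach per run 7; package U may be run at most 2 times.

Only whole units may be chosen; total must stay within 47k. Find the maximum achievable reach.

This is a bounded integer knapsack.
2×M and 4×Q: price 46 ≤ 47, reach 2·9 + 4·10 = 58.
1×M, 4×Q, and 1×U: price 45 ≤ 47, reach 1·9 + 4·10 + 1·7 = 56.
Best is 58.

58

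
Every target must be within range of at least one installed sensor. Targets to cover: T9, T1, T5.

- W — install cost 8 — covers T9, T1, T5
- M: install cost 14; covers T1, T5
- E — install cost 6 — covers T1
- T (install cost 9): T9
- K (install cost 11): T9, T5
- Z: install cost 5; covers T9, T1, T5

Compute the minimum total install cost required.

5

Z alone covers T9, T1, T5 — every target.
Total install cost: 5.
No cover costs less than 5.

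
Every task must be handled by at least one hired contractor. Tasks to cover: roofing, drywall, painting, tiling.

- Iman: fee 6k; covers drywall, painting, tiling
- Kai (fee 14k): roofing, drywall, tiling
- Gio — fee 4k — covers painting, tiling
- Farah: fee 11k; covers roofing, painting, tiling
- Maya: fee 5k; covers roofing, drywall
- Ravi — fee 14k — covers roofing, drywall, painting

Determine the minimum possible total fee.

9

The greedy cost-per-new-task heuristic would pick Iman and Maya for 11, but a cheaper cover exists.
Choose Gio and Maya: together they cover roofing, drywall, painting, tiling — every task.
Total fee: 4 + 5 = 9.
No cover costs less than 9.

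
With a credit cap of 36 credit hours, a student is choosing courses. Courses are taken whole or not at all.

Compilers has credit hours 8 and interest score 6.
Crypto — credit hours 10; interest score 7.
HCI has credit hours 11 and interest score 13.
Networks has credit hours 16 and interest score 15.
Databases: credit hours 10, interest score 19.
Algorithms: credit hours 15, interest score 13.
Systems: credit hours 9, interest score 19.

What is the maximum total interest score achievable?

Allowing fractional choices, the relaxed optimum would be about 56.6, but courses are indivisible.
HCI + Databases + Systems: credit hours 11 + 10 + 9 = 30 ≤ 36, interest score 13 + 19 + 19 = 51.
Networks + Databases + Systems: credit hours 16 + 10 + 9 = 35 ≤ 36, interest score 15 + 19 + 19 = 53.
Databases + Algorithms + Systems: credit hours 10 + 15 + 9 = 34 ≤ 36, interest score 19 + 13 + 19 = 51.
Best is Networks, Databases, and Systems with total interest score 53.

53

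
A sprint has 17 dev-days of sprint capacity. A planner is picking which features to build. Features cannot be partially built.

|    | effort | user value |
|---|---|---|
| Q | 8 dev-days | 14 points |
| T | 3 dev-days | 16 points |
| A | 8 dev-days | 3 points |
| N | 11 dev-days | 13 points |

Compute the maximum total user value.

30

Take Q and T: effort 8 + 3 = 11 ≤ 17, user value 14 + 16 = 30.
No other feasible combination does better.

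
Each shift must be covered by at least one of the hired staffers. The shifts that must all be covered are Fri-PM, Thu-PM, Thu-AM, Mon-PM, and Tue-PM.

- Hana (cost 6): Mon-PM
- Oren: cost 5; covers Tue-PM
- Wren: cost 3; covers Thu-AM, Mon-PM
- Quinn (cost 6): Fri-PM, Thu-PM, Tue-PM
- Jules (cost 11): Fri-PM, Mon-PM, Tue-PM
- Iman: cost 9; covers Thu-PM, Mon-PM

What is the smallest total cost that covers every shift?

9

This is a weighted set-cover instance.
Choose Wren and Quinn: together they cover Fri-PM, Thu-PM, Thu-AM, Mon-PM, Tue-PM — every shift.
Total cost: 3 + 6 = 9.
No cover costs less than 9.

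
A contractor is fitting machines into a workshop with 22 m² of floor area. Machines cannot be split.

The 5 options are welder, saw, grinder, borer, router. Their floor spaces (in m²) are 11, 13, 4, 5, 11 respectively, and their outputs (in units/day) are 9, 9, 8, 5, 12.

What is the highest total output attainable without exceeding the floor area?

This is a 0-1 knapsack instance.
Take grinder, borer, and router: floor space 4 + 5 + 11 = 20 ≤ 22, output 8 + 5 + 12 = 25.
No other feasible combination does better.

25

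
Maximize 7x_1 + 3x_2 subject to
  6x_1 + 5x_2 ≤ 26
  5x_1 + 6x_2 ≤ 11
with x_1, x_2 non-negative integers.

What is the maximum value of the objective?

(x_1,x_2)=(2,0): 6·2+5·0=12≤26, 5·2+6·0=10≤11, objective 14.
(x_1,x_2)=(1,1): 6·1+5·1=11≤26, 5·1+6·1=11≤11, objective 10.
The best lattice point is (2,0), giving 14.

14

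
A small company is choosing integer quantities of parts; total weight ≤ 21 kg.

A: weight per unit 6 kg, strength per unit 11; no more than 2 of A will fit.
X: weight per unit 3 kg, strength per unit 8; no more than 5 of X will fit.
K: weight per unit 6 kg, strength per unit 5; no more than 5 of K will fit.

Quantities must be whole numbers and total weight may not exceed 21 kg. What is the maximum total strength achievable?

This is a bounded integer knapsack.
X has the best ratio (8/3); taking only X gives at most 5×8 = 40 (stopped by the supply cap of 5).
Mixing does better — 1×A and 5×X: weight 21 ≤ 21, strength 1·11 + 5·8 = 51.

51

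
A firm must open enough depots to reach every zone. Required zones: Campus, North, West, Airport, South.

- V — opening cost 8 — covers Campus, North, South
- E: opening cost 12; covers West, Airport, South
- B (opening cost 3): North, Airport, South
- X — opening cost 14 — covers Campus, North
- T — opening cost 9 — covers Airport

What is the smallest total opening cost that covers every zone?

This is an integer covering problem.
The greedy cost-per-new-zone heuristic would pick B, V, and E for 23, but a cheaper cover exists.
Choose V and E: together they cover Campus, North, West, Airport, South — every zone.
Total opening cost: 8 + 12 = 20.
No cover costs less than 20.

20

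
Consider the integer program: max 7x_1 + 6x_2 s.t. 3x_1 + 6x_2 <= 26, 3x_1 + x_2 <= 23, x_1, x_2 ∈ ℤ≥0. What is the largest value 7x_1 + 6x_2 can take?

(x_1,x_2)=(7,0): 3·7+6·0=21≤26, 3·7+1·0=21≤23, objective 49.
(x_1,x_2)=(6,1): 3·6+6·1=24≤26, 3·6+1·1=19≤23, objective 48.
(x_1,x_2)=(6,0): 3·6+6·0=18≤26, 3·6+1·0=18≤23, objective 42.
The best lattice point is (7,0), giving 49.

49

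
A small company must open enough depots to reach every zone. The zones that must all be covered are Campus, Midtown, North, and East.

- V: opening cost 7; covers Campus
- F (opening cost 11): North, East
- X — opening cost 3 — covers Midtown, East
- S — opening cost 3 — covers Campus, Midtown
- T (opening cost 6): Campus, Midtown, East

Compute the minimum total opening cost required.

14

This is an integer covering problem.
Choose F and S: together they cover Campus, Midtown, North, East — every zone.
Total opening cost: 11 + 3 = 14.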